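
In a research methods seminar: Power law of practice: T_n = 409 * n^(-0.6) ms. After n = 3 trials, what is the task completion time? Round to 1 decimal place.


T_n = 409 * 3^(-0.6)
3^(-0.6) = 0.517282
T_n = 409 * 0.517282
= 211.6 ms


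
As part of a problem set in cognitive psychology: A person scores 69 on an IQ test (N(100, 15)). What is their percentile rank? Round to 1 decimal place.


z = (IQ - mean) / SD
z = (69 - 100) / 15 = -2.0667
Percentile = Phi(-2.0667) * 100
Phi(-2.0667) = 0.019381
= 1.9


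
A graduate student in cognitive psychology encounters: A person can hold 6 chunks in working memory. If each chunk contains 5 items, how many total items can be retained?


Total items = chunks * items_per_chunk
= 6 * 5
= 30


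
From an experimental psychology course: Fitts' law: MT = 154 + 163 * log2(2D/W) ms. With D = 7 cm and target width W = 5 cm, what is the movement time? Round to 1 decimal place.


MT = 154 + 163 * log2(2*7/5)
2D/W = 2.8
log2(2.8) = 1.4854
MT = 154 + 163 * 1.4854
= 396.1 ms


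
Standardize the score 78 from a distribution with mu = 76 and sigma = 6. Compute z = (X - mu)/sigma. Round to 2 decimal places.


z = (X - mu) / sigma
= (78 - 76) / 6
= 2 / 6
= 0.33


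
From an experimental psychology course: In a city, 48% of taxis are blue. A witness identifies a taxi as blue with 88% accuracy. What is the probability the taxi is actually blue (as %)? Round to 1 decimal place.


P(blue | says blue) = P(says blue | blue)*P(blue) / [P(says blue | blue)*P(blue) + P(says blue | not blue)*P(not blue)]
Numerator = 0.88 * 0.48 = 0.4224
False identification = 0.12 * 0.52 = 0.0624
P = 0.4224 / (0.4224 + 0.0624)
= 0.4224 / 0.4848
As percentage = 87.1


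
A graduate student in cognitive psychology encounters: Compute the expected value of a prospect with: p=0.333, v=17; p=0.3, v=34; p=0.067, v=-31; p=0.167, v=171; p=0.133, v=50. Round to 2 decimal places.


EU = sum(p_i * v_i)
0.333 * 17 = 5.661
0.3 * 34 = 10.2
0.067 * -31 = -2.077
0.167 * 171 = 28.557
0.133 * 50 = 6.65
EU = 5.661 + 10.2 + -2.077 + 28.557 + 6.65
= 48.99


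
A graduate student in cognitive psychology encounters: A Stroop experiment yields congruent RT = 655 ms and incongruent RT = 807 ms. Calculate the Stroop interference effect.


Stroop effect = RT(incongruent) - RT(congruent)
= 807 - 655
= 152 ms


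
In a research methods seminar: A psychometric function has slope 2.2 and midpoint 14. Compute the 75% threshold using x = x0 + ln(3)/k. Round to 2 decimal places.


At P = 0.75: 0.75 = 1/(1 + e^(-k*(x-x0)))
Solving: e^(-k*(x-x0)) = 1/3
x = x0 + ln(3)/k
ln(3) = 1.0986
x = 14 + 1.0986/2.2
= 14 + 0.4994
= 14.50


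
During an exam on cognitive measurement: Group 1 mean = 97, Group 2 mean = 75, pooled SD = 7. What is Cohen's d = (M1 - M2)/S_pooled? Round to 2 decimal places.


Cohen's d = (M1 - M2) / S_pooled
= (97 - 75) / 7
= 22 / 7
= 3.14


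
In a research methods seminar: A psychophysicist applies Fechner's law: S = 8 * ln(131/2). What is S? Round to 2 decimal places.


S = 8 * ln(131/2)
I/I0 = 65.5
ln(65.5) = 4.1821
S = 8 * 4.1821
= 33.46


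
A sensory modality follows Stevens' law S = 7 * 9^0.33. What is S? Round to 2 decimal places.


S = 7 * 9^0.33
9^0.33 = 2.0649
S = 7 * 2.0649
= 14.45


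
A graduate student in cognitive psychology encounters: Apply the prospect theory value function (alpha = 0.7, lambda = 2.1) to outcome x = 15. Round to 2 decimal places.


Since x = 15 >= 0, use v(x) = x^0.7
15^0.7 = 6.6568
v(15) = 6.66


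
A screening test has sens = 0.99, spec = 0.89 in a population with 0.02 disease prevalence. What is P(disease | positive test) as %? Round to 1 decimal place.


PPV = (sens * prev) / (sens * prev + (1-spec) * (1-prev))
Numerator = 0.99 * 0.02 = 0.0198
P(positive and no disease) = (1 - spec) * (1 - prev) = (1 - 0.89) * (1 - 0.02) = 0.1078
Denominator = 0.0198 + 0.1078 = 0.1276
PPV = 0.0198 / 0.1276 = 0.155172
As percentage = 15.5


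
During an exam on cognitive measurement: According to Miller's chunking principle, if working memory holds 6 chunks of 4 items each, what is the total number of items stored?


Total items = chunks * items_per_chunk
= 6 * 4
= 24


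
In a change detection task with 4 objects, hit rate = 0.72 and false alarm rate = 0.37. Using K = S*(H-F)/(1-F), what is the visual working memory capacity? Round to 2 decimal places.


K = S * (H - F) / (1 - F)
H - F = 0.35
1 - F = 0.63
K = 4 * 0.35 / 0.63
= 2.22


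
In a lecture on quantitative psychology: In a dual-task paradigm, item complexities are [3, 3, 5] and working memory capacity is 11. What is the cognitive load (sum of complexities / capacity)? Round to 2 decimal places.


Total complexity = 3 + 3 + 5 = 11
Load = total / capacity = 11 / 11
= 1.00


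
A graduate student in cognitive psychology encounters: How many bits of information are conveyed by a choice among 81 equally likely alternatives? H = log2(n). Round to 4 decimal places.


H = log2(n)
H = log2(81)
= 6.3399


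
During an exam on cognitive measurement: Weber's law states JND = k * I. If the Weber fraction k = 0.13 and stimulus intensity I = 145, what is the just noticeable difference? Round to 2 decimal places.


JND = k * I
JND = 0.13 * 145
= 18.85


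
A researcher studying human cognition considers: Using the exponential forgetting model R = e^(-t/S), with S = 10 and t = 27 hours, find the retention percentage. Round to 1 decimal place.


R = e^(-t/S)
-t/S = -27/10 = -2.7
R = e^(-2.7) = 0.067206
Percentage = 0.067206 * 100
= 6.7


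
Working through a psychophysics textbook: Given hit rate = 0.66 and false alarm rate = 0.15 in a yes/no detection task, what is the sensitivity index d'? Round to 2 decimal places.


d' = z(HR) - z(FAR)
z(0.66) = 0.4125
z(0.15) = -1.0364
d' = 0.4125 - -1.0364
= 1.45


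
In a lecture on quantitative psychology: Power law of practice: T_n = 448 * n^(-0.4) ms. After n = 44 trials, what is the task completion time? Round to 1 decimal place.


T_n = 448 * 44^(-0.4)
44^(-0.4) = 0.220099
T_n = 448 * 0.220099
= 98.6 ms


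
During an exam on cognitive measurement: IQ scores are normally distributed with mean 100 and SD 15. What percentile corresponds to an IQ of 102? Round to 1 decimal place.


z = (IQ - mean) / SD
z = (102 - 100) / 15 = 0.1333
Percentile = Phi(0.1333) * 100
Phi(0.1333) = 0.553022
= 55.3


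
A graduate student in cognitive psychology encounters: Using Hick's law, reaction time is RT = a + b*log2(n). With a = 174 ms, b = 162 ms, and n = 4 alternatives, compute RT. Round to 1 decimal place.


RT = 174 + 162 * log2(4)
log2(4) = 2.0
RT = 174 + 162 * 2.0
= 174 + 324.0
= 498.0 ms


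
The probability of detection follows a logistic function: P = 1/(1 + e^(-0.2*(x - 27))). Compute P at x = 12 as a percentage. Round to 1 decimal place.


P(x) = 1/(1 + e^(-0.2*(12 - 27)))
Exponent = -0.2 * -15 = 3.0
e^(3.0) = 20.085537
P = 1/(1 + 20.085537) = 0.047426
Percentage = 4.7


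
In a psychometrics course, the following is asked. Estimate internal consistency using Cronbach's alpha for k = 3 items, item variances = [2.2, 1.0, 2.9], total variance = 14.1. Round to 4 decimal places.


alpha = (k/(k-1)) * (1 - sum(s_i^2)/s_total^2)
sum(item variances) = 6.1
k/(k-1) = 3/2 = 1.5
1 - 6.1/14.1 = 1 - 0.432624 = 0.567376
alpha = 1.5 * 0.567376
= 0.8511


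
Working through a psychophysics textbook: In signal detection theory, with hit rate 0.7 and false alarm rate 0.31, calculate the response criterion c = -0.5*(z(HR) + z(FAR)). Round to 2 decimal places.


c = -0.5 * (z(HR) + z(FAR))
z(0.7) = 0.5244
z(0.31) = -0.4959
c = -0.5 * (0.5244 + -0.4959)
= -0.5 * 0.0285
= -0.01


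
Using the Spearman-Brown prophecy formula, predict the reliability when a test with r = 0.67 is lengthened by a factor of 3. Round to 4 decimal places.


r_new = n*r / (1 + (n-1)*r)
Numerator = 3 * 0.67 = 2.01
Denominator = 1 + 2 * 0.67 = 2.34
r_new = 2.01 / 2.34
= 0.8590


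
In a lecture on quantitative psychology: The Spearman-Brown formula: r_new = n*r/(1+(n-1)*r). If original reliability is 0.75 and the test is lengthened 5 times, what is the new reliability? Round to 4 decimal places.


r_new = n*r / (1 + (n-1)*r)
Numerator = 5 * 0.75 = 3.75
Denominator = 1 + 4 * 0.75 = 4.0
r_new = 3.75 / 4.0
= 0.9375


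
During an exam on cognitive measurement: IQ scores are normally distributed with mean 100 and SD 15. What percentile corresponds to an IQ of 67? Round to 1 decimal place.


z = (IQ - mean) / SD
z = (67 - 100) / 15 = -2.2
Percentile = Phi(-2.2) * 100
Phi(-2.2) = 0.013903
= 1.4


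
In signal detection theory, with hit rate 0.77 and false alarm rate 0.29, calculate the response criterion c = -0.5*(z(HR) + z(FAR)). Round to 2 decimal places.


c = -0.5 * (z(HR) + z(FAR))
z(0.77) = 0.7388
z(0.29) = -0.5534
c = -0.5 * (0.7388 + -0.5534)
= -0.5 * 0.1854
= -0.09


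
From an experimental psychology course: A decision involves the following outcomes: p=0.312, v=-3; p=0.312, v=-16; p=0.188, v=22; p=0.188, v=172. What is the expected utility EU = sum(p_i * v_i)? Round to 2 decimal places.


EU = sum(p_i * v_i)
0.312 * -3 = -0.936
0.312 * -16 = -4.992
0.188 * 22 = 4.136
0.188 * 172 = 32.336
EU = -0.936 + -4.992 + 4.136 + 32.336
= 30.54


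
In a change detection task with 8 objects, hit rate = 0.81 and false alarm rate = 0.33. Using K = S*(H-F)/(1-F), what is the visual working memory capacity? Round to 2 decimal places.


K = S * (H - F) / (1 - F)
H - F = 0.48
1 - F = 0.67
K = 8 * 0.48 / 0.67
= 5.73


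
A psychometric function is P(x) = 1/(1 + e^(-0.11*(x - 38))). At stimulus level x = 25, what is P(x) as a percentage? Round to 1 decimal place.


P(x) = 1/(1 + e^(-0.11*(25 - 38)))
Exponent = -0.11 * -13 = 1.43
e^(1.43) = 4.178699
P = 1/(1 + 4.178699) = 0.193099
Percentage = 19.3


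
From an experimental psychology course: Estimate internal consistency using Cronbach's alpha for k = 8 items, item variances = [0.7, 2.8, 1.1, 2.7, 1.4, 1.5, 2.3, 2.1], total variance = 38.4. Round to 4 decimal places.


alpha = (k/(k-1)) * (1 - sum(s_i^2)/s_total^2)
sum(item variances) = 14.6
k/(k-1) = 8/7 = 1.142857
1 - 14.6/38.4 = 1 - 0.380208 = 0.619792
alpha = 1.142857 * 0.619792
= 0.7083


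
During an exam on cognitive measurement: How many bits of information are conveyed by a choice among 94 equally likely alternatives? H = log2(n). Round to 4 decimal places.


H = log2(n)
H = log2(94)
= 6.5546


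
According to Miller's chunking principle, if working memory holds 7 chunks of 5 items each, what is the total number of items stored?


Total items = chunks * items_per_chunk
= 7 * 5
= 35


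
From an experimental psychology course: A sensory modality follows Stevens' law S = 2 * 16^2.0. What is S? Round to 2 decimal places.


S = 2 * 16^2.0
16^2.0 = 256.0
S = 2 * 256.0
= 512.00


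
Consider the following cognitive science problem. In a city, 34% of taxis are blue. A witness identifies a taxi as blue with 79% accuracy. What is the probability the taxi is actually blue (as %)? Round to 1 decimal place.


P(blue | says blue) = P(says blue | blue)*P(blue) / [P(says blue | blue)*P(blue) + P(says blue | not blue)*P(not blue)]
Numerator = 0.79 * 0.34 = 0.2686
False identification = 0.21 * 0.66 = 0.1386
P = 0.2686 / (0.2686 + 0.1386)
= 0.2686 / 0.4072
As percentage = 66.0


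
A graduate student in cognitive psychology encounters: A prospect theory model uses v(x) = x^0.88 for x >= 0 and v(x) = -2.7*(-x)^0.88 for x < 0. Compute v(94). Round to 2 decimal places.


Since x = 94 >= 0, use v(x) = x^0.88
94^0.88 = 54.4945
v(94) = 54.49


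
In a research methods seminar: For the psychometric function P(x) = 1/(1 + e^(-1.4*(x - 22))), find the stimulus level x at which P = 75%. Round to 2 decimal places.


At P = 0.75: 0.75 = 1/(1 + e^(-k*(x-x0)))
Solving: e^(-k*(x-x0)) = 1/3
x = x0 + ln(3)/k
ln(3) = 1.0986
x = 22 + 1.0986/1.4
= 22 + 0.7847
= 22.78


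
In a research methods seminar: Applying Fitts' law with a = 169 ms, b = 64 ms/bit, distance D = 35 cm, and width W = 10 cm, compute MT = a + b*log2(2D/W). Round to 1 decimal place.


MT = 169 + 64 * log2(2*35/10)
2D/W = 7.0
log2(7.0) = 2.8074
MT = 169 + 64 * 2.8074
= 348.7 ms


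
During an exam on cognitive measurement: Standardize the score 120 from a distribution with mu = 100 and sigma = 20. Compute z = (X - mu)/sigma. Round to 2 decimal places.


z = (X - mu) / sigma
= (120 - 100) / 20
= 20 / 20
= 1.00


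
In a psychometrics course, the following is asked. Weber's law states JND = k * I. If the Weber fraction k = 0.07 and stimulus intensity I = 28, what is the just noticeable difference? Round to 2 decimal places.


JND = k * I
JND = 0.07 * 28
= 1.96


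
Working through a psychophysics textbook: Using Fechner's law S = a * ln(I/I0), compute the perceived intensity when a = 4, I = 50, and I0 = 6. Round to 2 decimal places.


S = 4 * ln(50/6)
I/I0 = 8.333333
ln(8.333333) = 2.1203
S = 4 * 2.1203
= 8.48


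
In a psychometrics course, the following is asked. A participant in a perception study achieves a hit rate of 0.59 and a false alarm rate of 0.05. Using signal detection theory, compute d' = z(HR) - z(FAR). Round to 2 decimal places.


d' = z(HR) - z(FAR)
z(0.59) = 0.2275
z(0.05) = -1.6449
d' = 0.2275 - -1.6449
= 1.87


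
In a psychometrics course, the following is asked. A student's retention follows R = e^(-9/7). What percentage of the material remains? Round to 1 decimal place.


R = e^(-t/S)
-t/S = -9/7 = -1.285714
R = e^(-1.285714) = 0.276453
Percentage = 0.276453 * 100
= 27.6


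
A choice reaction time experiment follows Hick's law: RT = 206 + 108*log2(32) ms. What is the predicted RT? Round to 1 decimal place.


RT = 206 + 108 * log2(32)
log2(32) = 5.0
RT = 206 + 108 * 5.0
= 206 + 540.0
= 746.0 ms


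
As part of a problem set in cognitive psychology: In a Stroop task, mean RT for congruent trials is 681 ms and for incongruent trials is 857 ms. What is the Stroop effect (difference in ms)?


Stroop effect = RT(incongruent) - RT(congruent)
= 857 - 681
= 176 ms


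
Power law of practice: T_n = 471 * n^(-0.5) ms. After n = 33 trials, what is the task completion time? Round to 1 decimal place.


T_n = 471 * 33^(-0.5)
33^(-0.5) = 0.174078
T_n = 471 * 0.174078
= 82.0 ms


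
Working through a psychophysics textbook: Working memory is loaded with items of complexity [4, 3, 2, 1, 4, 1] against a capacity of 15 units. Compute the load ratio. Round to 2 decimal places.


Total complexity = 4 + 3 + 2 + 1 + 4 + 1 = 15
Load = total / capacity = 15 / 15
= 1.00


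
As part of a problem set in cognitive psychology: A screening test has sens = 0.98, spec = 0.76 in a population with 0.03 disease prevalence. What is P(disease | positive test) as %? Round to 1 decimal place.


PPV = (sens * prev) / (sens * prev + (1-spec) * (1-prev))
Numerator = 0.98 * 0.03 = 0.0294
P(positive and no disease) = (1 - spec) * (1 - prev) = (1 - 0.76) * (1 - 0.03) = 0.2328
Denominator = 0.0294 + 0.2328 = 0.2622
PPV = 0.0294 / 0.2622 = 0.112128
As percentage = 11.2


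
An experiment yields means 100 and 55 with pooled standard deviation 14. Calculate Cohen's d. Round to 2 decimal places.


Cohen's d = (M1 - M2) / S_pooled
= (100 - 55) / 14
= 45 / 14
= 3.21


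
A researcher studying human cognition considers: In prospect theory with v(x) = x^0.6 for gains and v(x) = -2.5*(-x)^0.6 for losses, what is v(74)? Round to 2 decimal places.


Since x = 74 >= 0, use v(x) = x^0.6
74^0.6 = 13.2294
v(74) = 13.23


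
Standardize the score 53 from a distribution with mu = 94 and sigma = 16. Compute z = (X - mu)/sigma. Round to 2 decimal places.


z = (X - mu) / sigma
= (53 - 94) / 16
= -41 / 16
= -2.56


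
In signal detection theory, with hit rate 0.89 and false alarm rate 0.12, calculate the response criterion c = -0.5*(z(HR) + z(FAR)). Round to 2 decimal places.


c = -0.5 * (z(HR) + z(FAR))
z(0.89) = 1.2265
z(0.12) = -1.175
c = -0.5 * (1.2265 + -1.175)
= -0.5 * 0.0515
= -0.03


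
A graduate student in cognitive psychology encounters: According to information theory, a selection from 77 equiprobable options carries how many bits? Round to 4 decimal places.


H = log2(n)
H = log2(77)
= 6.2668


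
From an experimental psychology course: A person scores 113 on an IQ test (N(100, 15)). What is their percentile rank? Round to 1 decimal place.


z = (IQ - mean) / SD
z = (113 - 100) / 15 = 0.8667
Percentile = Phi(0.8667) * 100
Phi(0.8667) = 0.806947
= 80.7


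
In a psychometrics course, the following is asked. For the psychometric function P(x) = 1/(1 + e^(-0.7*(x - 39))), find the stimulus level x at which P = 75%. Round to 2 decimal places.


At P = 0.75: 0.75 = 1/(1 + e^(-k*(x-x0)))
Solving: e^(-k*(x-x0)) = 1/3
x = x0 + ln(3)/k
ln(3) = 1.0986
x = 39 + 1.0986/0.7
= 39 + 1.5694
= 40.57


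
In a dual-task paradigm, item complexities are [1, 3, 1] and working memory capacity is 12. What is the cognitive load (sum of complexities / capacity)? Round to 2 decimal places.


Total complexity = 1 + 3 + 1 = 5
Load = total / capacity = 5 / 12
= 0.42


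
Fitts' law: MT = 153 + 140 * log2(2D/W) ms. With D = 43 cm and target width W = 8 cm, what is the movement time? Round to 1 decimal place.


MT = 153 + 140 * log2(2*43/8)
2D/W = 10.75
log2(10.75) = 3.4263
MT = 153 + 140 * 3.4263
= 632.7 ms


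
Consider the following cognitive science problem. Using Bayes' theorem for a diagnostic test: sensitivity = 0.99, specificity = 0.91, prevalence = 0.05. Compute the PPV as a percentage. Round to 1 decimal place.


PPV = (sens * prev) / (sens * prev + (1-spec) * (1-prev))
Numerator = 0.99 * 0.05 = 0.0495
P(positive and no disease) = (1 - spec) * (1 - prev) = (1 - 0.91) * (1 - 0.05) = 0.0855
Denominator = 0.0495 + 0.0855 = 0.135
PPV = 0.0495 / 0.135 = 0.366667
As percentage = 36.7


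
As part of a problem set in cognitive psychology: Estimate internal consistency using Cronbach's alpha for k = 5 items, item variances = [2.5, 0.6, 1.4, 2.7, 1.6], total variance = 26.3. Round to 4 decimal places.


alpha = (k/(k-1)) * (1 - sum(s_i^2)/s_total^2)
sum(item variances) = 8.8
k/(k-1) = 5/4 = 1.25
1 - 8.8/26.3 = 1 - 0.334601 = 0.665399
alpha = 1.25 * 0.665399
= 0.8317


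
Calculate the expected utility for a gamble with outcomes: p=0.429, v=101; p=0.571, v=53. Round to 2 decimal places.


EU = sum(p_i * v_i)
0.429 * 101 = 43.329
0.571 * 53 = 30.263
EU = 43.329 + 30.263
= 73.59


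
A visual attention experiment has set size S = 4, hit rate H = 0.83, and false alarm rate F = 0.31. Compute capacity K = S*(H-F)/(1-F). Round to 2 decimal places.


K = S * (H - F) / (1 - F)
H - F = 0.52
1 - F = 0.69
K = 4 * 0.52 / 0.69
= 3.01


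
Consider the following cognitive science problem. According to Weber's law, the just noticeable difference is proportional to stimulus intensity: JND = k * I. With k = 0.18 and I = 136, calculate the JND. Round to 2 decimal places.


JND = k * I
JND = 0.18 * 136
= 24.48


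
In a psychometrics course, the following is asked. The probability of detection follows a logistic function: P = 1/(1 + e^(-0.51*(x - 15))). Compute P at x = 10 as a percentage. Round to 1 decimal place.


P(x) = 1/(1 + e^(-0.51*(10 - 15)))
Exponent = -0.51 * -5 = 2.55
e^(2.55) = 12.807104
P = 1/(1 + 12.807104) = 0.072426
Percentage = 7.2


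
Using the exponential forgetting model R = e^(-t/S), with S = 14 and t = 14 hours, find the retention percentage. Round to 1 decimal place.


R = e^(-t/S)
-t/S = -14/14 = -1.0
R = e^(-1.0) = 0.367879
Percentage = 0.367879 * 100
= 36.8


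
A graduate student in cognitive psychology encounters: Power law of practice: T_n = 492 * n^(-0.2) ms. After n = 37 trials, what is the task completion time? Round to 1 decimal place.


T_n = 492 * 37^(-0.2)
37^(-0.2) = 0.485691
T_n = 492 * 0.485691
= 239.0 ms


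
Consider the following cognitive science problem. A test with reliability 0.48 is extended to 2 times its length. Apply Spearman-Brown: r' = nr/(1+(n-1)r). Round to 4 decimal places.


r_new = n*r / (1 + (n-1)*r)
Numerator = 2 * 0.48 = 0.96
Denominator = 1 + 1 * 0.48 = 1.48
r_new = 0.96 / 1.48
= 0.6486


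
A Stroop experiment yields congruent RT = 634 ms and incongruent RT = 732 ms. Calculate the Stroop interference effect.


Stroop effect = RT(incongruent) - RT(congruent)
= 732 - 634
= 98 ms


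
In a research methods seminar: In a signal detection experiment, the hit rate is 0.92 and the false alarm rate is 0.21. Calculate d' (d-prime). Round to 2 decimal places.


d' = z(HR) - z(FAR)
z(0.92) = 1.4051
z(0.21) = -0.8064
d' = 1.4051 - -0.8064
= 2.21


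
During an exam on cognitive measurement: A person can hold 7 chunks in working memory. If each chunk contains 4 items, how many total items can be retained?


Total items = chunks * items_per_chunk
= 7 * 4
= 28


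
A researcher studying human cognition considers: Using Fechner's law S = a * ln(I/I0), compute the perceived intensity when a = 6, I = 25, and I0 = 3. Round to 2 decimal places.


S = 6 * ln(25/3)
I/I0 = 8.333333
ln(8.333333) = 2.1203
S = 6 * 2.1203
= 12.72


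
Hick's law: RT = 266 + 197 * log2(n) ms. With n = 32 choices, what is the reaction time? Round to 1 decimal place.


RT = 266 + 197 * log2(32)
log2(32) = 5.0
RT = 266 + 197 * 5.0
= 266 + 985.0
= 1251.0 ms


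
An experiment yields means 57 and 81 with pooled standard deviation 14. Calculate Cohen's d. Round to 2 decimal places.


Cohen's d = (M1 - M2) / S_pooled
= (57 - 81) / 14
= -24 / 14
= -1.71


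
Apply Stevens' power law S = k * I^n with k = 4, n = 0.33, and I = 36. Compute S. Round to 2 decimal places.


S = 4 * 36^0.33
36^0.33 = 3.2627
S = 4 * 3.2627
= 13.05


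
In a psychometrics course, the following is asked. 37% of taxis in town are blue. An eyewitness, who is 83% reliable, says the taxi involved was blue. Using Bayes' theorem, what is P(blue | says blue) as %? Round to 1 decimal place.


P(blue | says blue) = P(says blue | blue)*P(blue) / [P(says blue | blue)*P(blue) + P(says blue | not blue)*P(not blue)]
Numerator = 0.83 * 0.37 = 0.3071
False identification = 0.17 * 0.63 = 0.1071
P = 0.3071 / (0.3071 + 0.1071)
= 0.3071 / 0.4142
As percentage = 74.1


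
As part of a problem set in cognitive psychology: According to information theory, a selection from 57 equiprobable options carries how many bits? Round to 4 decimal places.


H = log2(n)
H = log2(57)
= 5.8329


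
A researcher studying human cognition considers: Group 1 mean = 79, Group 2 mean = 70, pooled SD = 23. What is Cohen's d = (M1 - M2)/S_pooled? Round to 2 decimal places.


Cohen's d = (M1 - M2) / S_pooled
= (79 - 70) / 23
= 9 / 23
= 0.39


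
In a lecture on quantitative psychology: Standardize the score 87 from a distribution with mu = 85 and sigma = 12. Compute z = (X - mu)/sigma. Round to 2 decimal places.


z = (X - mu) / sigma
= (87 - 85) / 12
= 2 / 12
= 0.17


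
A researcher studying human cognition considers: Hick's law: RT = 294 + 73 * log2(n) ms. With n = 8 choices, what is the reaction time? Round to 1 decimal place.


RT = 294 + 73 * log2(8)
log2(8) = 3.0
RT = 294 + 73 * 3.0
= 294 + 219.0
= 513.0 ms


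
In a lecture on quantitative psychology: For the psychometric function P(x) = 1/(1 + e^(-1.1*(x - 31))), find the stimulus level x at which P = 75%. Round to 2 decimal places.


At P = 0.75: 0.75 = 1/(1 + e^(-k*(x-x0)))
Solving: e^(-k*(x-x0)) = 1/3
x = x0 + ln(3)/k
ln(3) = 1.0986
x = 31 + 1.0986/1.1
= 31 + 0.9987
= 32.00


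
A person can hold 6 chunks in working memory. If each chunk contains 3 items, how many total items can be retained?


Total items = chunks * items_per_chunk
= 6 * 3
= 18


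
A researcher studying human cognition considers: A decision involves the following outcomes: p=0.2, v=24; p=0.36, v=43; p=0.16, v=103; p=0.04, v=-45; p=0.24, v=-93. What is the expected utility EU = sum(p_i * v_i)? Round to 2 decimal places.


EU = sum(p_i * v_i)
0.2 * 24 = 4.8
0.36 * 43 = 15.48
0.16 * 103 = 16.48
0.04 * -45 = -1.8
0.24 * -93 = -22.32
EU = 4.8 + 15.48 + 16.48 + -1.8 + -22.32
= 12.64


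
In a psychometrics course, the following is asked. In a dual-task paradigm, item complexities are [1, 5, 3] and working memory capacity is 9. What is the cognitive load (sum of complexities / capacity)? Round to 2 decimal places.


Total complexity = 1 + 5 + 3 = 9
Load = total / capacity = 9 / 9
= 1.00


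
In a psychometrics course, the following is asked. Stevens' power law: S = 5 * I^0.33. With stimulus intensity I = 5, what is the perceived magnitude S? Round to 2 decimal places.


S = 5 * 5^0.33
5^0.33 = 1.7008
S = 5 * 1.7008
= 8.50


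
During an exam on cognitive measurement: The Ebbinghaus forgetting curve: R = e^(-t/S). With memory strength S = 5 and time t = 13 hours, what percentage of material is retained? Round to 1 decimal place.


R = e^(-t/S)
-t/S = -13/5 = -2.6
R = e^(-2.6) = 0.074274
Percentage = 0.074274 * 100
= 7.4


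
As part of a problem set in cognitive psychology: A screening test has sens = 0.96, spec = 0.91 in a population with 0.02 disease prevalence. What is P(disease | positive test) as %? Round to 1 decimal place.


PPV = (sens * prev) / (sens * prev + (1-spec) * (1-prev))
Numerator = 0.96 * 0.02 = 0.0192
P(positive and no disease) = (1 - spec) * (1 - prev) = (1 - 0.91) * (1 - 0.02) = 0.0882
Denominator = 0.0192 + 0.0882 = 0.1074
PPV = 0.0192 / 0.1074 = 0.178771
As percentage = 17.9


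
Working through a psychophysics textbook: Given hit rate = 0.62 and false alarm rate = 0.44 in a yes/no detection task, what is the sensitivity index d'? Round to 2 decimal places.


d' = z(HR) - z(FAR)
z(0.62) = 0.3055
z(0.44) = -0.151
d' = 0.3055 - -0.151
= 0.46


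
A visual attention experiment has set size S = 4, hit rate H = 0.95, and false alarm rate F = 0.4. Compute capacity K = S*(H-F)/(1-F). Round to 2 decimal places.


K = S * (H - F) / (1 - F)
H - F = 0.55
1 - F = 0.6
K = 4 * 0.55 / 0.6
= 3.67


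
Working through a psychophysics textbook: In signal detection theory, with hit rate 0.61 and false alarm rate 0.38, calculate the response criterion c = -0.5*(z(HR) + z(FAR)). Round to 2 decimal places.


c = -0.5 * (z(HR) + z(FAR))
z(0.61) = 0.2793
z(0.38) = -0.3055
c = -0.5 * (0.2793 + -0.3055)
= -0.5 * -0.0262
= 0.01


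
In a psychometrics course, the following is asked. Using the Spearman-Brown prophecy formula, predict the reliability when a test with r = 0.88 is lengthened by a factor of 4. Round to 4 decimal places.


r_new = n*r / (1 + (n-1)*r)
Numerator = 4 * 0.88 = 3.52
Denominator = 1 + 3 * 0.88 = 3.64
r_new = 3.52 / 3.64
= 0.9670


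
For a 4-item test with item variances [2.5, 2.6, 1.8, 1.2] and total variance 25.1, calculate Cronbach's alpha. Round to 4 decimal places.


alpha = (k/(k-1)) * (1 - sum(s_i^2)/s_total^2)
sum(item variances) = 8.1
k/(k-1) = 4/3 = 1.333333
1 - 8.1/25.1 = 1 - 0.322709 = 0.677291
alpha = 1.333333 * 0.677291
= 0.9031


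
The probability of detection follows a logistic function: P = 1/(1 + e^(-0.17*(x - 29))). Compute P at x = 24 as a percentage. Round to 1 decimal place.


P(x) = 1/(1 + e^(-0.17*(24 - 29)))
Exponent = -0.17 * -5 = 0.85
e^(0.85) = 2.339647
P = 1/(1 + 2.339647) = 0.299433
Percentage = 29.9


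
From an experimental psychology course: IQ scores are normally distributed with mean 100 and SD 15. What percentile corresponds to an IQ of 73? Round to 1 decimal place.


z = (IQ - mean) / SD
z = (73 - 100) / 15 = -1.8
Percentile = Phi(-1.8) * 100
Phi(-1.8) = 0.03593
= 3.6


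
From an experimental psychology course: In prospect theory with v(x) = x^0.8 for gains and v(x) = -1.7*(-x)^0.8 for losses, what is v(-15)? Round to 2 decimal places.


Since x = -15 < 0, use v(x) = -lambda*(-x)^alpha
(-x) = 15
15^0.8 = 8.7272
v(-15) = -1.7 * 8.7272
= -14.84


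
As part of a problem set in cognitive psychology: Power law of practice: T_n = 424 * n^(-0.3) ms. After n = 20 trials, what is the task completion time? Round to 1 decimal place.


T_n = 424 * 20^(-0.3)
20^(-0.3) = 0.407091
T_n = 424 * 0.407091
= 172.6 ms


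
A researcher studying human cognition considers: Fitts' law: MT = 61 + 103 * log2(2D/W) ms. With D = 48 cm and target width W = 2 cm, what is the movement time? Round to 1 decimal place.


MT = 61 + 103 * log2(2*48/2)
2D/W = 48.0
log2(48.0) = 5.585
MT = 61 + 103 * 5.585
= 636.3 ms


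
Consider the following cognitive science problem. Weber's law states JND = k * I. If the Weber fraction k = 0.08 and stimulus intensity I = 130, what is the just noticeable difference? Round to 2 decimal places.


JND = k * I
JND = 0.08 * 130
= 10.40


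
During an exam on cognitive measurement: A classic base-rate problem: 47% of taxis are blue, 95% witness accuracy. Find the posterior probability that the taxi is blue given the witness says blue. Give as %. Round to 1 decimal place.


P(blue | says blue) = P(says blue | blue)*P(blue) / [P(says blue | blue)*P(blue) + P(says blue | not blue)*P(not blue)]
Numerator = 0.95 * 0.47 = 0.4465
False identification = 0.05 * 0.53 = 0.0265
P = 0.4465 / (0.4465 + 0.0265)
= 0.4465 / 0.473
As percentage = 94.4


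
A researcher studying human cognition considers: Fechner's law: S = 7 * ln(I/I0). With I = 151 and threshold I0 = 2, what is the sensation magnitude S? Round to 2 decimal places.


S = 7 * ln(151/2)
I/I0 = 75.5
ln(75.5) = 4.3241
S = 7 * 4.3241
= 30.27


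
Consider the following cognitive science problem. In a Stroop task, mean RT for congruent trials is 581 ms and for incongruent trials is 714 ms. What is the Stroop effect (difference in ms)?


Stroop effect = RT(incongruent) - RT(congruent)
= 714 - 581
= 133 ms


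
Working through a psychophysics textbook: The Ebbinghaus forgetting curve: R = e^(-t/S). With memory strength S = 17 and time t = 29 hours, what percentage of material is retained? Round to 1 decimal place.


R = e^(-t/S)
-t/S = -29/17 = -1.705882
R = e^(-1.705882) = 0.181612
Percentage = 0.181612 * 100
= 18.2


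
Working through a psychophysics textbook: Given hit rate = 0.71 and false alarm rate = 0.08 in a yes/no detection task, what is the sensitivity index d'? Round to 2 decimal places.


d' = z(HR) - z(FAR)
z(0.71) = 0.5534
z(0.08) = -1.4051
d' = 0.5534 - -1.4051
= 1.96


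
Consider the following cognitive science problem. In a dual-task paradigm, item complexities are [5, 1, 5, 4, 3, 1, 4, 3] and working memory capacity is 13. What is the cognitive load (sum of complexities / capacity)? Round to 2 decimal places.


Total complexity = 5 + 1 + 5 + 4 + 3 + 1 + 4 + 3 = 26
Load = total / capacity = 26 / 13
= 2.00


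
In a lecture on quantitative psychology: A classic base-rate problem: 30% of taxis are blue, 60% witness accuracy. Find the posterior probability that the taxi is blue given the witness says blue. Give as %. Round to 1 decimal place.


P(blue | says blue) = P(says blue | blue)*P(blue) / [P(says blue | blue)*P(blue) + P(says blue | not blue)*P(not blue)]
Numerator = 0.6 * 0.3 = 0.18
False identification = 0.4 * 0.7 = 0.28
P = 0.18 / (0.18 + 0.28)
= 0.18 / 0.46
As percentage = 39.1


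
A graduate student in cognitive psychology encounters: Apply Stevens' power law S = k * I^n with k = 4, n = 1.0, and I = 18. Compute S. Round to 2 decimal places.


S = 4 * 18^1.0
18^1.0 = 18.0
S = 4 * 18.0
= 72.00


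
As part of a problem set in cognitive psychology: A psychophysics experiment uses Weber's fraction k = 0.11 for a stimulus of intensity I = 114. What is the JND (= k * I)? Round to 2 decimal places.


JND = k * I
JND = 0.11 * 114
= 12.54


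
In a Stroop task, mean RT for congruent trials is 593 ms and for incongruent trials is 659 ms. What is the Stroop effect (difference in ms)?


Stroop effect = RT(incongruent) - RT(congruent)
= 659 - 593
= 66 ms


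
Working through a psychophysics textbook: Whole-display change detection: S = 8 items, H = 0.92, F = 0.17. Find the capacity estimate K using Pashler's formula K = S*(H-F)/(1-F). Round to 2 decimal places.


K = S * (H - F) / (1 - F)
H - F = 0.75
1 - F = 0.83
K = 8 * 0.75 / 0.83
= 7.23


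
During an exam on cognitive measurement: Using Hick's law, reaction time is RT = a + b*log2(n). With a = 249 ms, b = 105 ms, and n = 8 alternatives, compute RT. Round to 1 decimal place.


RT = 249 + 105 * log2(8)
log2(8) = 3.0
RT = 249 + 105 * 3.0
= 249 + 315.0
= 564.0 ms


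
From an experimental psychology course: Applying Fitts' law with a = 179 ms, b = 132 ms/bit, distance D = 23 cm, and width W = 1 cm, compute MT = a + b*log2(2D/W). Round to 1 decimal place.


MT = 179 + 132 * log2(2*23/1)
2D/W = 46.0
log2(46.0) = 5.5236
MT = 179 + 132 * 5.5236
= 908.1 ms


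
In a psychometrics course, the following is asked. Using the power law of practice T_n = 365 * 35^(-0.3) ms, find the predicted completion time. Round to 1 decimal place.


T_n = 365 * 35^(-0.3)
35^(-0.3) = 0.344175
T_n = 365 * 0.344175
= 125.6 ms


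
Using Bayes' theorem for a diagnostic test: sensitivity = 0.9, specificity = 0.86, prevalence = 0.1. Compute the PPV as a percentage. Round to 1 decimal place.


PPV = (sens * prev) / (sens * prev + (1-spec) * (1-prev))
Numerator = 0.9 * 0.1 = 0.09
P(positive and no disease) = (1 - spec) * (1 - prev) = (1 - 0.86) * (1 - 0.1) = 0.126
Denominator = 0.09 + 0.126 = 0.216
PPV = 0.09 / 0.216 = 0.416667
As percentage = 41.7


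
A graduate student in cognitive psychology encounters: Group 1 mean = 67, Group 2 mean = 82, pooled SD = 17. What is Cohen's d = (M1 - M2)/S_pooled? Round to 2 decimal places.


Cohen's d = (M1 - M2) / S_pooled
= (67 - 82) / 17
= -15 / 17
= -0.88


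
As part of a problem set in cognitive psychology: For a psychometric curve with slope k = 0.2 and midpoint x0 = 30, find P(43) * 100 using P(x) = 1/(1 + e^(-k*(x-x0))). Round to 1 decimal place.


P(x) = 1/(1 + e^(-0.2*(43 - 30)))
Exponent = -0.2 * 13 = -2.6
e^(-2.6) = 0.074274
P = 1/(1 + 0.074274) = 0.930861
Percentage = 93.1


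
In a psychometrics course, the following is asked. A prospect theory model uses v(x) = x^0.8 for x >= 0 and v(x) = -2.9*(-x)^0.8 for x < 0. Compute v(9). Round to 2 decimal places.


Since x = 9 >= 0, use v(x) = x^0.8
9^0.8 = 5.7995
v(9) = 5.80


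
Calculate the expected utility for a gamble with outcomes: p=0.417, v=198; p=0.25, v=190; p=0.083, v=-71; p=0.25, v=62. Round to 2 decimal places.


EU = sum(p_i * v_i)
0.417 * 198 = 82.566
0.25 * 190 = 47.5
0.083 * -71 = -5.893
0.25 * 62 = 15.5
EU = 82.566 + 47.5 + -5.893 + 15.5
= 139.67


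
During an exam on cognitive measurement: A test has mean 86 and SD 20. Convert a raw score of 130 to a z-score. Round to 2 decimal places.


z = (X - mu) / sigma
= (130 - 86) / 20
= 44 / 20
= 2.20


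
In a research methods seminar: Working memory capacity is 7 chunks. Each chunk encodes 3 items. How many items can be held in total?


Total items = chunks * items_per_chunk
= 7 * 3
= 21


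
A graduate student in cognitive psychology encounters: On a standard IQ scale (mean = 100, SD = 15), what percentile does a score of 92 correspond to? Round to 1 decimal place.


z = (IQ - mean) / SD
z = (92 - 100) / 15 = -0.5333
Percentile = Phi(-0.5333) * 100
Phi(-0.5333) = 0.296913
= 29.7


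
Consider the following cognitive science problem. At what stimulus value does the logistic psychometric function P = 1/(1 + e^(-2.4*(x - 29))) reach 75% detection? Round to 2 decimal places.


At P = 0.75: 0.75 = 1/(1 + e^(-k*(x-x0)))
Solving: e^(-k*(x-x0)) = 1/3
x = x0 + ln(3)/k
ln(3) = 1.0986
x = 29 + 1.0986/2.4
= 29 + 0.4578
= 29.46


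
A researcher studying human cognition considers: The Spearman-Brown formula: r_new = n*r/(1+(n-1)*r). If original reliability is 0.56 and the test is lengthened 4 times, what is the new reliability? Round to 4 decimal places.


r_new = n*r / (1 + (n-1)*r)
Numerator = 4 * 0.56 = 2.24
Denominator = 1 + 3 * 0.56 = 2.68
r_new = 2.24 / 2.68
= 0.8358


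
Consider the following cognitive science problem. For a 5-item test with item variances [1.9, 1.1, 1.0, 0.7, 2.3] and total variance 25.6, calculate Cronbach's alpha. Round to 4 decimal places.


alpha = (k/(k-1)) * (1 - sum(s_i^2)/s_total^2)
sum(item variances) = 7.0
k/(k-1) = 5/4 = 1.25
1 - 7.0/25.6 = 1 - 0.273438 = 0.726562
alpha = 1.25 * 0.726562
= 0.9082


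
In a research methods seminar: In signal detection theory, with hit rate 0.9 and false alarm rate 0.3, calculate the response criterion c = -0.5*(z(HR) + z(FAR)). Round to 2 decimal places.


c = -0.5 * (z(HR) + z(FAR))
z(0.9) = 1.2816
z(0.3) = -0.5244
c = -0.5 * (1.2816 + -0.5244)
= -0.5 * 0.7572
= -0.38


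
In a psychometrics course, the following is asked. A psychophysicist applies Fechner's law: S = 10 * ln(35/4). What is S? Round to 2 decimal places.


S = 10 * ln(35/4)
I/I0 = 8.75
ln(8.75) = 2.1691
S = 10 * 2.1691
= 21.69


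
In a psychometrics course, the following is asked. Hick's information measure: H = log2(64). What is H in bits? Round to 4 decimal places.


H = log2(n)
H = log2(64)
= 6.0000


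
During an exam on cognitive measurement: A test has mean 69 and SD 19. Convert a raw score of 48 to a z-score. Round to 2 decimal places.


z = (X - mu) / sigma
= (48 - 69) / 19
= -21 / 19
= -1.11


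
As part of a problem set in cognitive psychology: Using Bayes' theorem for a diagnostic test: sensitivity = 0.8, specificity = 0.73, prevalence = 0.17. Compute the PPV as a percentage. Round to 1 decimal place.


PPV = (sens * prev) / (sens * prev + (1-spec) * (1-prev))
Numerator = 0.8 * 0.17 = 0.136
P(positive and no disease) = (1 - spec) * (1 - prev) = (1 - 0.73) * (1 - 0.17) = 0.2241
Denominator = 0.136 + 0.2241 = 0.3601
PPV = 0.136 / 0.3601 = 0.377673
As percentage = 37.8


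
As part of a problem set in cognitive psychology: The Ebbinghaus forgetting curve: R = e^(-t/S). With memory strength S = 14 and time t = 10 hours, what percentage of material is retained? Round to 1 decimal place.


R = e^(-t/S)
-t/S = -10/14 = -0.714286
R = e^(-0.714286) = 0.489542
Percentage = 0.489542 * 100
= 49.0


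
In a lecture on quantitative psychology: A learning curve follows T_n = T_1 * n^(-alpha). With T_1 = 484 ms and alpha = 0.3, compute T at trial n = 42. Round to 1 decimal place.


T_n = 484 * 42^(-0.3)
42^(-0.3) = 0.325856
T_n = 484 * 0.325856
= 157.7 ms


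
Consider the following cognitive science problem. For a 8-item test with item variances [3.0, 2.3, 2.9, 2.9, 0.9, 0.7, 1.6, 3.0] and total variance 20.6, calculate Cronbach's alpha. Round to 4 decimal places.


alpha = (k/(k-1)) * (1 - sum(s_i^2)/s_total^2)
sum(item variances) = 17.3
k/(k-1) = 8/7 = 1.142857
1 - 17.3/20.6 = 1 - 0.839806 = 0.160194
alpha = 1.142857 * 0.160194
= 0.1831


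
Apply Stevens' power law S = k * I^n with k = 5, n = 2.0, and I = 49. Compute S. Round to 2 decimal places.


S = 5 * 49^2.0
49^2.0 = 2401.0
S = 5 * 2401.0
= 12005.00


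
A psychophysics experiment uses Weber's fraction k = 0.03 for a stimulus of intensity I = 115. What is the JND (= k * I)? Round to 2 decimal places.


JND = k * I
JND = 0.03 * 115
= 3.45


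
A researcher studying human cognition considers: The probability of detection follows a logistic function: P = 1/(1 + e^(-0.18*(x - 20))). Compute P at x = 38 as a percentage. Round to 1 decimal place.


P(x) = 1/(1 + e^(-0.18*(38 - 20)))
Exponent = -0.18 * 18 = -3.24
e^(-3.24) = 0.039164
P = 1/(1 + 0.039164) = 0.962312
Percentage = 96.2


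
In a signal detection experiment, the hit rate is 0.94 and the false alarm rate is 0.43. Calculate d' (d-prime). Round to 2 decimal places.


d' = z(HR) - z(FAR)
z(0.94) = 1.5548
z(0.43) = -0.1764
d' = 1.5548 - -0.1764
= 1.73


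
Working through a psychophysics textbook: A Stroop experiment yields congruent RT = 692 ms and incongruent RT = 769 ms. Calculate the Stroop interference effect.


Stroop effect = RT(incongruent) - RT(congruent)
= 769 - 692
= 77 ms
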